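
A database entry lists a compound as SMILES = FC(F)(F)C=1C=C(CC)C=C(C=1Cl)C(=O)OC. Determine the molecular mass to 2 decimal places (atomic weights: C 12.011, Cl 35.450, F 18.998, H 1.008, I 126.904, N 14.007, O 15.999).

First, the molecular formula is C11H10ClF3O2 (counting implicit H from valence).
  C: 11 × 12.011 = 132.121
  Cl: 1 × 35.450 = 35.450
  F: 3 × 18.998 = 56.994
  H: 10 × 1.008 = 10.080
  O: 2 × 15.999 = 31.998
Sum: 11×12.011 + 1×35.450 + 3×18.998 + 10×1.008 + 2×15.999 = 266.643 → 266.64 g/mol.

266.64 g/mol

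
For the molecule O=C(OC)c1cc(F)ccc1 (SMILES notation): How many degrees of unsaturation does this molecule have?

Molecular formula: C8H7FO2.
DoU = (2C + 2 + N − H − X) / 2, where X is the halogen count and O/S are ignored.
    = (2·8 + 2 + 0 − 7 − 1) / 2 = 10 / 2 = 5.

5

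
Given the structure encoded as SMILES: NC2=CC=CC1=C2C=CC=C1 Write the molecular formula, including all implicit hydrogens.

Walk through each heavy atom and fill implicit hydrogens from standard valence (C 4, N 3, O 2, S 2, halogen 1):
  atom 1: N, bond orders sum to 1 (valence 3) → 2 H
  atom 2: C, bond orders sum to 4 (valence 4) → 0 H
  atom 3: C, bond orders sum to 3 (valence 4) → 1 H
  atom 4: C, bond orders sum to 3 (valence 4) → 1 H
  atom 5: C, bond orders sum to 3 (valence 4) → 1 H
  atom 6: C, bond orders sum to 4 (valence 4) → 0 H
  atom 7: C, bond orders sum to 4 (valence 4) → 0 H
  atom 8: C, bond orders sum to 3 (valence 4) → 1 H
  atom 9: C, bond orders sum to 3 (valence 4) → 1 H
  atom 10: C, bond orders sum to 3 (valence 4) → 1 H
  atom 11: C, bond orders sum to 3 (valence 4) → 1 H
Totals → C:10, H:9, N:1.
In Hill order: C10H9N.

C10H9N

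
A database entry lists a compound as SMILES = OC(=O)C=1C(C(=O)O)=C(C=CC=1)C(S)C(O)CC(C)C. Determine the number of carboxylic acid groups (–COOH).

The carboxylic acid motif appears at heavy-atom positions 2, 6 in the SMILES.
Other groups present: 1 hydroxyl, 1 thiol.
Carboxylic acid count: 2.

2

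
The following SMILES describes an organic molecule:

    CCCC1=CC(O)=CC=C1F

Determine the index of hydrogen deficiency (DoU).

4

Degree of unsaturation = (number of rings) + (number of π bonds).
Ring closures in the SMILES: 1.
π bonds: 3 double bonds (each 1 DoU) → 3 DoU from unsaturation.
Total DoU = 1 + 3 = 4.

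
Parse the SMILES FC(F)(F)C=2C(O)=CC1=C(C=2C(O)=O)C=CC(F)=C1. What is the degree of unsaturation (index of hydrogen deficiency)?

8

Molecular formula: C12H6F4O3.
DoU = (2C + 2 + N − H − X) / 2, where X is the halogen count and O/S are ignored.
    = (2·12 + 2 + 0 − 6 − 4) / 2 = 16 / 2 = 8.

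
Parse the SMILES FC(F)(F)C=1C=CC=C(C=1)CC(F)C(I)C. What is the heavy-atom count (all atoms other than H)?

16

Every atom symbol written in the SMILES (organic subset) is one heavy atom; implicit H are not written.
Heavy atoms by element → C:11, F:4, I:1.
Total: 16.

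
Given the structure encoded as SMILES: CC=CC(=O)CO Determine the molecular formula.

C5H8O2

Walk through each heavy atom and fill implicit hydrogens from standard valence (C 4, N 3, O 2, S 2, halogen 1):
  atom 1: C, bond orders sum to 1 (valence 4) → 3 H
  atom 2: C, bond orders sum to 3 (valence 4) → 1 H
  atom 3: C, bond orders sum to 3 (valence 4) → 1 H
  atom 4: C, bond orders sum to 4 (valence 4) → 0 H
  atom 5: O, bond orders sum to 2 (valence 2) → 0 H
  atom 6: C, bond orders sum to 2 (valence 4) → 2 H
  atom 7: O, bond orders sum to 1 (valence 2) → 1 H
Totals → C:5, H:8, O:2.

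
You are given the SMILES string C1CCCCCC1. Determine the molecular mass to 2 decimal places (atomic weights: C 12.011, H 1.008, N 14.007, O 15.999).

98.19 g/mol

First, the molecular formula is C7H14 (counting implicit H from valence).
  C: 7 × 12.011 = 84.077
  H: 14 × 1.008 = 14.112
Sum: 7×12.011 + 14×1.008 = 98.189 → 98.19 g/mol.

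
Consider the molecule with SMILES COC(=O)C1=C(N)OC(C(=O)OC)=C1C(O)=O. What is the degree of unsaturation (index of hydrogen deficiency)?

6

Molecular formula: C9H9NO7.
DoU = (2C + 2 + N − H − X) / 2, where X is the halogen count and O/S are ignored.
    = (2·9 + 2 + 1 − 9 − 0) / 2 = 12 / 2 = 6.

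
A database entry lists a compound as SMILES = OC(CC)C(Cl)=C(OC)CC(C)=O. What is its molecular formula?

C9H15ClO3

Walk through each heavy atom and fill implicit hydrogens from standard valence (C 4, N 3, O 2, S 2, halogen 1):
  atom 1: O, bond orders sum to 1 (valence 2) → 1 H
  atom 2: C, bond orders sum to 3 (valence 4) → 1 H
  atom 3: C, bond orders sum to 2 (valence 4) → 2 H
  atom 4: C, bond orders sum to 1 (valence 4) → 3 H
  atom 5: C, bond orders sum to 4 (valence 4) → 0 H
  atom 6: Cl (halogen, monovalent) → 0 H
  atom 7: C, bond orders sum to 4 (valence 4) → 0 H
  atom 8: O, bond orders sum to 2 (valence 2) → 0 H
  atom 9: C, bond orders sum to 1 (valence 4) → 3 H
  atom 10: C, bond orders sum to 2 (valence 4) → 2 H
  atom 11: C, bond orders sum to 4 (valence 4) → 0 H
  atom 12: C, bond orders sum to 1 (valence 4) → 3 H
  atom 13: O, bond orders sum to 2 (valence 2) → 0 H
Totals → C:9, H:15, Cl:1, O:3.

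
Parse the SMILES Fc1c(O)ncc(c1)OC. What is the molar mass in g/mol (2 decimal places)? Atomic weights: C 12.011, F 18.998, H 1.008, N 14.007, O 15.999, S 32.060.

First, the molecular formula is C6H6FNO2 (counting implicit H from valence).
  C: 6 × 12.011 = 72.066
  F: 1 × 18.998 = 18.998
  H: 6 × 1.008 = 6.048
  N: 1 × 14.007 = 14.007
  O: 2 × 15.999 = 31.998
Sum: 6×12.011 + 1×18.998 + 6×1.008 + 1×14.007 + 2×15.999 = 143.117 → 143.12 g/mol.

143.12 g/mol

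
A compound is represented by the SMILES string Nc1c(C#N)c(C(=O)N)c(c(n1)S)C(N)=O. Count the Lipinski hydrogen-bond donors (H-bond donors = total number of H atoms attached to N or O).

Donors: find every N or O and count the H atoms it carries.
  atom 1 (N): bond orders sum to 1 → 2 H
  atom 5 (N): bond orders sum to 3 → 0 H
  atom 8 (O): bond orders sum to 2 → 0 H
  atom 9 (N): bond orders sum to 1 → 2 H
  atom 12 (N): bond orders sum to 3 → 0 H
  atom 15 (N): bond orders sum to 1 → 2 H
  atom 16 (O): bond orders sum to 2 → 0 H
Lipinski HBD = 6.

6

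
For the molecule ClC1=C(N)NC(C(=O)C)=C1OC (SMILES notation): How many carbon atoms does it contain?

7

Count every carbon token in the SMILES (each C, including those in ring-closure positions and inside branches).
Carbon count: 7.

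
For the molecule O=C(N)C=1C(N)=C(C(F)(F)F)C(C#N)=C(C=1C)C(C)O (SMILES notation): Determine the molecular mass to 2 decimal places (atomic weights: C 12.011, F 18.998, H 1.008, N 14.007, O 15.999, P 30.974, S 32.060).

287.24 g/mol

First, the molecular formula is C12H12F3N3O2 (counting implicit H from valence).
  C: 12 × 12.011 = 144.132
  F: 3 × 18.998 = 56.994
  H: 12 × 1.008 = 12.096
  N: 3 × 14.007 = 42.021
  O: 2 × 15.999 = 31.998
Sum: 12×12.011 + 3×18.998 + 12×1.008 + 3×14.007 + 2×15.999 = 287.241 → 287.24 g/mol.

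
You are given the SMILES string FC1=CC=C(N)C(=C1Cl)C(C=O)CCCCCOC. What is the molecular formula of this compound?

C14H19ClFNO2

Walk through each heavy atom and fill implicit hydrogens from standard valence (C 4, N 3, O 2, S 2, halogen 1):
  atom 1: F (halogen, monovalent) → 0 H
  atom 2: C, bond orders sum to 4 (valence 4) → 0 H
  atom 3: C, bond orders sum to 3 (valence 4) → 1 H
  atom 4: C, bond orders sum to 3 (valence 4) → 1 H
  atom 5: C, bond orders sum to 4 (valence 4) → 0 H
  atom 6: N, bond orders sum to 1 (valence 3) → 2 H
  atom 7: C, bond orders sum to 4 (valence 4) → 0 H
  atom 8: C, bond orders sum to 4 (valence 4) → 0 H
  atom 9: Cl (halogen, monovalent) → 0 H
  atom 10: C, bond orders sum to 3 (valence 4) → 1 H
  atom 11: C, bond orders sum to 3 (valence 4) → 1 H
  atom 12: O, bond orders sum to 2 (valence 2) → 0 H
  atom 13: C, bond orders sum to 2 (valence 4) → 2 H
  atom 14: C, bond orders sum to 2 (valence 4) → 2 H
  atom 15: C, bond orders sum to 2 (valence 4) → 2 H
  atom 16: C, bond orders sum to 2 (valence 4) → 2 H
  atom 17: C, bond orders sum to 2 (valence 4) → 2 H
  atom 18: O, bond orders sum to 2 (valence 2) → 0 H
  atom 19: C, bond orders sum to 1 (valence 4) → 3 H
Totals → C:14, H:19, Cl:1, F:1, N:1, O:2.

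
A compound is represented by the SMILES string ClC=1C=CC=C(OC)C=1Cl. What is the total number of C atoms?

7

Count every carbon token in the SMILES (each C, including those in ring-closure positions and inside branches).
Carbon count: 7.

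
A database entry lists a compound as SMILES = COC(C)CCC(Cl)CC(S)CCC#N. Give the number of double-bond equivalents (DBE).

2

Degree of unsaturation = (number of rings) + (number of π bonds).
Ring closures in the SMILES: 0.
π bonds: 1 triple bond (each 2 DoU) → 2 DoU from unsaturation.
Total DoU = 0 + 2 = 2.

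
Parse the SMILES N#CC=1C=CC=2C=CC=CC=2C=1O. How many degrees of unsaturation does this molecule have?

Degree of unsaturation = (number of rings) + (number of π bonds).
Ring closures in the SMILES: 2.
π bonds: 5 double bonds (each 1 DoU), 1 triple bond (each 2 DoU) → 7 DoU from unsaturation.
Total DoU = 2 + 7 = 9.

9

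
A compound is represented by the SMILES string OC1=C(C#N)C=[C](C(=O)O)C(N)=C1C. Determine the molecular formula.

Walk through each heavy atom and fill implicit hydrogens from standard valence (C 4, N 3, O 2, S 2, halogen 1):
  atom 1: O, bond orders sum to 1 (valence 2) → 1 H
  atom 2: C, bond orders sum to 4 (valence 4) → 0 H
  atom 3: C, bond orders sum to 4 (valence 4) → 0 H
  atom 4: C, bond orders sum to 4 (valence 4) → 0 H
  atom 5: N, bond orders sum to 3 (valence 3) → 0 H
  atom 6: C, bond orders sum to 3 (valence 4) → 1 H
  atom 7: C with explicit H count 0
  atom 8: C, bond orders sum to 4 (valence 4) → 0 H
  atom 9: O, bond orders sum to 2 (valence 2) → 0 H
  atom 10: O, bond orders sum to 1 (valence 2) → 1 H
  atom 11: C, bond orders sum to 4 (valence 4) → 0 H
  atom 12: N, bond orders sum to 1 (valence 3) → 2 H
  atom 13: C, bond orders sum to 4 (valence 4) → 0 H
  atom 14: C, bond orders sum to 1 (valence 4) → 3 H
Totals → C:9, H:8, N:2, O:3.

C9H8N2O3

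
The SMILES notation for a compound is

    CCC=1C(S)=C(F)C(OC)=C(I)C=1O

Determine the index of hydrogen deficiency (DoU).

4

Degree of unsaturation = (number of rings) + (number of π bonds).
Ring closures in the SMILES: 1.
π bonds: 3 double bonds (each 1 DoU) → 3 DoU from unsaturation.
Total DoU = 1 + 3 = 4.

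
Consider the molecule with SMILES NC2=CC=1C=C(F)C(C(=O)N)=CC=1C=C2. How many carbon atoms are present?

11

Count every carbon token in the SMILES (each C, including those in ring-closure positions and inside branches).
Carbon count: 11.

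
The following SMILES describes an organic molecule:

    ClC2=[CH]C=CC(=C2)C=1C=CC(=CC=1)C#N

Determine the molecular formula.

Walk through each heavy atom and fill implicit hydrogens from standard valence (C 4, N 3, O 2, S 2, halogen 1):
  atom 1: Cl (halogen, monovalent) → 0 H
  atom 2: C, bond orders sum to 4 (valence 4) → 0 H
  atom 3: C with explicit H count 1
  atom 4: C, bond orders sum to 3 (valence 4) → 1 H
  atom 5: C, bond orders sum to 3 (valence 4) → 1 H
  atom 6: C, bond orders sum to 4 (valence 4) → 0 H
  atom 7: C, bond orders sum to 3 (valence 4) → 1 H
  atom 8: C, bond orders sum to 4 (valence 4) → 0 H
  atom 9: C, bond orders sum to 3 (valence 4) → 1 H
  atom 10: C, bond orders sum to 3 (valence 4) → 1 H
  atom 11: C, bond orders sum to 4 (valence 4) → 0 H
  atom 12: C, bond orders sum to 3 (valence 4) → 1 H
  atom 13: C, bond orders sum to 3 (valence 4) → 1 H
  atom 14: C, bond orders sum to 4 (valence 4) → 0 H
  atom 15: N, bond orders sum to 3 (valence 3) → 0 H
Totals → C:13, H:8, Cl:1, N:1.
In Hill order: C13H8ClN.

C13H8ClN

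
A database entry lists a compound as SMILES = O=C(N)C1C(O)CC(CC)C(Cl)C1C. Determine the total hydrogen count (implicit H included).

Walk through each heavy atom and fill implicit hydrogens from standard valence (C 4, N 3, O 2, S 2, halogen 1):
  atom 1: O, bond orders sum to 2 (valence 2) → 0 H
  atom 2: C, bond orders sum to 4 (valence 4) → 0 H
  atom 3: N, bond orders sum to 1 (valence 3) → 2 H
  atom 4: C, bond orders sum to 3 (valence 4) → 1 H
  atom 5: C, bond orders sum to 3 (valence 4) → 1 H
  atom 6: O, bond orders sum to 1 (valence 2) → 1 H
  atom 7: C, bond orders sum to 2 (valence 4) → 2 H
  atom 8: C, bond orders sum to 3 (valence 4) → 1 H
  atom 9: C, bond orders sum to 2 (valence 4) → 2 H
  atom 10: C, bond orders sum to 1 (valence 4) → 3 H
  atom 11: C, bond orders sum to 3 (valence 4) → 1 H
  atom 12: Cl (halogen, monovalent) → 0 H
  atom 13: C, bond orders sum to 3 (valence 4) → 1 H
  atom 14: C, bond orders sum to 1 (valence 4) → 3 H
Total hydrogens: 18.

18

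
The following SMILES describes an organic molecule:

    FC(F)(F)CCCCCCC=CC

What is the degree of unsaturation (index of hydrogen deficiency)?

1

Molecular formula: C10H17F3.
DoU = (2C + 2 + N − H − X) / 2, where X is the halogen count and O/S are ignored.
    = (2·10 + 2 + 0 − 17 − 3) / 2 = 2 / 2 = 1.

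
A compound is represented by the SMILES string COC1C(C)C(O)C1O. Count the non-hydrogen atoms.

9

Every atom symbol written in the SMILES (organic subset) is one heavy atom; implicit H are not written.
Heavy atoms by element → C:6, O:3.
Total: 9.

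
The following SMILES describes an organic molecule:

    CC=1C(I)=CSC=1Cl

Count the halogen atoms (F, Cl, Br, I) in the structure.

Halogen atoms appear at heavy-atom positions 4, 8 (1×Cl, 1×I).
Halogen count: 2.

2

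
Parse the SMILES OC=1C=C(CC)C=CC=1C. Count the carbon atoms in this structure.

Count every carbon token in the SMILES (each C, including those in ring-closure positions and inside branches).
Carbon count: 9.

9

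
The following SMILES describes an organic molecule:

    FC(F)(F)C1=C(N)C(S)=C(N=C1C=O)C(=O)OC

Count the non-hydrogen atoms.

18

Every atom symbol written in the SMILES (organic subset) is one heavy atom; implicit H are not written.
Heavy atoms by element → C:9, F:3, N:2, O:3, S:1.
Total: 18.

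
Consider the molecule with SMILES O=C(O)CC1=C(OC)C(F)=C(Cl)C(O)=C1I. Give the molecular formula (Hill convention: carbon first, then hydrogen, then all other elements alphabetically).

C9H7ClFIO4

Walk through each heavy atom and fill implicit hydrogens from standard valence (C 4, N 3, O 2, S 2, halogen 1):
  atom 1: O, bond orders sum to 2 (valence 2) → 0 H
  atom 2: C, bond orders sum to 4 (valence 4) → 0 H
  atom 3: O, bond orders sum to 1 (valence 2) → 1 H
  atom 4: C, bond orders sum to 2 (valence 4) → 2 H
  atom 5: C, bond orders sum to 4 (valence 4) → 0 H
  atom 6: C, bond orders sum to 4 (valence 4) → 0 H
  atom 7: O, bond orders sum to 2 (valence 2) → 0 H
  atom 8: C, bond orders sum to 1 (valence 4) → 3 H
  atom 9: C, bond orders sum to 4 (valence 4) → 0 H
  atom 10: F (halogen, monovalent) → 0 H
  atom 11: C, bond orders sum to 4 (valence 4) → 0 H
  atom 12: Cl (halogen, monovalent) → 0 H
  atom 13: C, bond orders sum to 4 (valence 4) → 0 H
  atom 14: O, bond orders sum to 1 (valence 2) → 1 H
  atom 15: C, bond orders sum to 4 (valence 4) → 0 H
  atom 16: I (halogen, monovalent) → 0 H
Totals → C:9, H:7, Cl:1, F:1, I:1, O:4.
In Hill order: C9H7ClFIO4.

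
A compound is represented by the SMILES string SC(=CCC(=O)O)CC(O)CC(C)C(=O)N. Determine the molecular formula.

Walk through each heavy atom and fill implicit hydrogens from standard valence (C 4, N 3, O 2, S 2, halogen 1):
  atom 1: S, bond orders sum to 1 (valence 2) → 1 H
  atom 2: C, bond orders sum to 4 (valence 4) → 0 H
  atom 3: C, bond orders sum to 3 (valence 4) → 1 H
  atom 4: C, bond orders sum to 2 (valence 4) → 2 H
  atom 5: C, bond orders sum to 4 (valence 4) → 0 H
  atom 6: O, bond orders sum to 2 (valence 2) → 0 H
  atom 7: O, bond orders sum to 1 (valence 2) → 1 H
  atom 8: C, bond orders sum to 2 (valence 4) → 2 H
  atom 9: C, bond orders sum to 3 (valence 4) → 1 H
  atom 10: O, bond orders sum to 1 (valence 2) → 1 H
  atom 11: C, bond orders sum to 2 (valence 4) → 2 H
  atom 12: C, bond orders sum to 3 (valence 4) → 1 H
  atom 13: C, bond orders sum to 1 (valence 4) → 3 H
  atom 14: C, bond orders sum to 4 (valence 4) → 0 H
  atom 15: O, bond orders sum to 2 (valence 2) → 0 H
  atom 16: N, bond orders sum to 1 (valence 3) → 2 H
Totals → C:10, H:17, N:1, O:4, S:1.

C10H17NO4S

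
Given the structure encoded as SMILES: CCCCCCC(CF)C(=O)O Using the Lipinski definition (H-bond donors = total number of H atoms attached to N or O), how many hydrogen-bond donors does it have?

Donors: find every N or O and count the H atoms it carries.
  atom 11 (O): bond orders sum to 2 → 0 H
  atom 12 (O): bond orders sum to 1 → 1 H
Lipinski HBD = 1.

1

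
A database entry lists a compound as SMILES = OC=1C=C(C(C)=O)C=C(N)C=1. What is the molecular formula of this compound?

Walk through each heavy atom and fill implicit hydrogens from standard valence (C 4, N 3, O 2, S 2, halogen 1):
  atom 1: O, bond orders sum to 1 (valence 2) → 1 H
  atom 2: C, bond orders sum to 4 (valence 4) → 0 H
  atom 3: C, bond orders sum to 3 (valence 4) → 1 H
  atom 4: C, bond orders sum to 4 (valence 4) → 0 H
  atom 5: C, bond orders sum to 4 (valence 4) → 0 H
  atom 6: C, bond orders sum to 1 (valence 4) → 3 H
  atom 7: O, bond orders sum to 2 (valence 2) → 0 H
  atom 8: C, bond orders sum to 3 (valence 4) → 1 H
  atom 9: C, bond orders sum to 4 (valence 4) → 0 H
  atom 10: N, bond orders sum to 1 (valence 3) → 2 H
  atom 11: C, bond orders sum to 3 (valence 4) → 1 H
Totals → C:8, H:9, N:1, O:2.
In Hill order: C8H9NO2.

C8H9NO2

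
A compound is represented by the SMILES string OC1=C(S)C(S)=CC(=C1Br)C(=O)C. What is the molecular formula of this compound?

C8H7BrO2S2

Walk through each heavy atom and fill implicit hydrogens from standard valence (C 4, N 3, O 2, S 2, halogen 1):
  atom 1: O, bond orders sum to 1 (valence 2) → 1 H
  atom 2: C, bond orders sum to 4 (valence 4) → 0 H
  atom 3: C, bond orders sum to 4 (valence 4) → 0 H
  atom 4: S, bond orders sum to 1 (valence 2) → 1 H
  atom 5: C, bond orders sum to 4 (valence 4) → 0 H
  atom 6: S, bond orders sum to 1 (valence 2) → 1 H
  atom 7: C, bond orders sum to 3 (valence 4) → 1 H
  atom 8: C, bond orders sum to 4 (valence 4) → 0 H
  atom 9: C, bond orders sum to 4 (valence 4) → 0 H
  atom 10: Br (halogen, monovalent) → 0 H
  atom 11: C, bond orders sum to 4 (valence 4) → 0 H
  atom 12: O, bond orders sum to 2 (valence 2) → 0 H
  atom 13: C, bond orders sum to 1 (valence 4) → 3 H
Totals → C:8, H:7, Br:1, O:2, S:2.
In Hill order: C8H7BrO2S2.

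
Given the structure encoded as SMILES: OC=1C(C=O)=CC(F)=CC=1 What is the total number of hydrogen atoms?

Walk through each heavy atom and fill implicit hydrogens from standard valence (C 4, N 3, O 2, S 2, halogen 1):
  atom 1: O, bond orders sum to 1 (valence 2) → 1 H
  atom 2: C, bond orders sum to 4 (valence 4) → 0 H
  atom 3: C, bond orders sum to 4 (valence 4) → 0 H
  atom 4: C, bond orders sum to 3 (valence 4) → 1 H
  atom 5: O, bond orders sum to 2 (valence 2) → 0 H
  atom 6: C, bond orders sum to 3 (valence 4) → 1 H
  atom 7: C, bond orders sum to 4 (valence 4) → 0 H
  atom 8: F (halogen, monovalent) → 0 H
  atom 9: C, bond orders sum to 3 (valence 4) → 1 H
  atom 10: C, bond orders sum to 3 (valence 4) → 1 H
Total hydrogens: 5.

5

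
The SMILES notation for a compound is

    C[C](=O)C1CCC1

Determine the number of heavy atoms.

Every atom symbol written in the SMILES (organic subset) is one heavy atom; implicit H are not written.
Heavy atoms by element → C:6, O:1.
Total: 7.

7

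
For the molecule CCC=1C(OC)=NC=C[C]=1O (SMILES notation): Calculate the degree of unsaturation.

Molecular formula: C8H11NO2.
DoU = (2C + 2 + N − H − X) / 2, where X is the halogen count and O/S are ignored.
    = (2·8 + 2 + 1 − 11 − 0) / 2 = 8 / 2 = 4.

4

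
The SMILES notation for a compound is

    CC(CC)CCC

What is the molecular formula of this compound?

Walk through each heavy atom and fill implicit hydrogens from standard valence (C 4, N 3, O 2, S 2, halogen 1):
  atom 1: C, bond orders sum to 1 (valence 4) → 3 H
  atom 2: C, bond orders sum to 3 (valence 4) → 1 H
  atom 3: C, bond orders sum to 2 (valence 4) → 2 H
  atom 4: C, bond orders sum to 1 (valence 4) → 3 H
  atom 5: C, bond orders sum to 2 (valence 4) → 2 H
  atom 6: C, bond orders sum to 2 (valence 4) → 2 H
  atom 7: C, bond orders sum to 1 (valence 4) → 3 H
Totals → C:7, H:16.

C7H16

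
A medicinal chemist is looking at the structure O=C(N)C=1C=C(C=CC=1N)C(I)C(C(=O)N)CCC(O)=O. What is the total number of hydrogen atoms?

Walk through each heavy atom and fill implicit hydrogens from standard valence (C 4, N 3, O 2, S 2, halogen 1):
  atom 1: O, bond orders sum to 2 (valence 2) → 0 H
  atom 2: C, bond orders sum to 4 (valence 4) → 0 H
  atom 3: N, bond orders sum to 1 (valence 3) → 2 H
  atom 4: C, bond orders sum to 4 (valence 4) → 0 H
  atom 5: C, bond orders sum to 3 (valence 4) → 1 H
  atom 6: C, bond orders sum to 4 (valence 4) → 0 H
  atom 7: C, bond orders sum to 3 (valence 4) → 1 H
  atom 8: C, bond orders sum to 3 (valence 4) → 1 H
  atom 9: C, bond orders sum to 4 (valence 4) → 0 H
  atom 10: N, bond orders sum to 1 (valence 3) → 2 H
  atom 11: C, bond orders sum to 3 (valence 4) → 1 H
  atom 12: I (halogen, monovalent) → 0 H
  atom 13: C, bond orders sum to 3 (valence 4) → 1 H
  atom 14: C, bond orders sum to 4 (valence 4) → 0 H
  atom 15: O, bond orders sum to 2 (valence 2) → 0 H
  atom 16: N, bond orders sum to 1 (valence 3) → 2 H
  atom 17: C, bond orders sum to 2 (valence 4) → 2 H
  atom 18: C, bond orders sum to 2 (valence 4) → 2 H
  atom 19: C, bond orders sum to 4 (valence 4) → 0 H
  atom 20: O, bond orders sum to 1 (valence 2) → 1 H
  atom 21: O, bond orders sum to 2 (valence 2) → 0 H
Total hydrogens: 16.

16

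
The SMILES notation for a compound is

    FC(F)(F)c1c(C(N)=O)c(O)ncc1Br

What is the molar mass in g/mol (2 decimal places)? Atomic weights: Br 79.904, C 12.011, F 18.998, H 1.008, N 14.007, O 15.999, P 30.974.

First, the molecular formula is C7H4BrF3N2O2 (counting implicit H from valence).
  Br: 1 × 79.904 = 79.904
  C: 7 × 12.011 = 84.077
  F: 3 × 18.998 = 56.994
  H: 4 × 1.008 = 4.032
  N: 2 × 14.007 = 28.014
  O: 2 × 15.999 = 31.998
Sum: 1×79.904 + 7×12.011 + 3×18.998 + 4×1.008 + 2×14.007 + 2×15.999 = 285.019 → 285.02 g/mol.

285.02 g/mol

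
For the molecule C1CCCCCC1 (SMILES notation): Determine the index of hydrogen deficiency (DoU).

Degree of unsaturation = (number of rings) + (number of π bonds).
Ring closures in the SMILES: 1.
π bonds: none → 0 DoU from unsaturation.
Total DoU = 1 + 0 = 1.

1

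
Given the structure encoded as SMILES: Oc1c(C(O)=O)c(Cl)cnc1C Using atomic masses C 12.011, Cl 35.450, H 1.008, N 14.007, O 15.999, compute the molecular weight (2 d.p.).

First, the molecular formula is C7H6ClNO3 (counting implicit H from valence).
  C: 7 × 12.011 = 84.077
  Cl: 1 × 35.450 = 35.450
  H: 6 × 1.008 = 6.048
  N: 1 × 14.007 = 14.007
  O: 3 × 15.999 = 47.997
Sum: 7×12.011 + 1×35.450 + 6×1.008 + 1×14.007 + 3×15.999 = 187.579 → 187.58 g/mol.

187.58 g/mol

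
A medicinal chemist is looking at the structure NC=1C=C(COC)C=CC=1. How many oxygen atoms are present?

1

Scan the SMILES for O atoms (remember two-letter symbols like Cl and Br are single atoms).
Oxygen count: 1.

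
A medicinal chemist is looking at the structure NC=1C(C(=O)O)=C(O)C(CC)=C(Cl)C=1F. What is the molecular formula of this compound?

C9H9ClFNO3

Walk through each heavy atom and fill implicit hydrogens from standard valence (C 4, N 3, O 2, S 2, halogen 1):
  atom 1: N, bond orders sum to 1 (valence 3) → 2 H
  atom 2: C, bond orders sum to 4 (valence 4) → 0 H
  atom 3: C, bond orders sum to 4 (valence 4) → 0 H
  atom 4: C, bond orders sum to 4 (valence 4) → 0 H
  atom 5: O, bond orders sum to 2 (valence 2) → 0 H
  atom 6: O, bond orders sum to 1 (valence 2) → 1 H
  atom 7: C, bond orders sum to 4 (valence 4) → 0 H
  atom 8: O, bond orders sum to 1 (valence 2) → 1 H
  atom 9: C, bond orders sum to 4 (valence 4) → 0 H
  atom 10: C, bond orders sum to 2 (valence 4) → 2 H
  atom 11: C, bond orders sum to 1 (valence 4) → 3 H
  atom 12: C, bond orders sum to 4 (valence 4) → 0 H
  atom 13: Cl (halogen, monovalent) → 0 H
  atom 14: C, bond orders sum to 4 (valence 4) → 0 H
  atom 15: F (halogen, monovalent) → 0 H
Totals → C:9, H:9, Cl:1, F:1, N:1, O:3.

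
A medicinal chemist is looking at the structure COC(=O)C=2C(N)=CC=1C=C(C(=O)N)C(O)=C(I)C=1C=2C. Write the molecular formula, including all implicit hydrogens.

Walk through each heavy atom and fill implicit hydrogens from standard valence (C 4, N 3, O 2, S 2, halogen 1):
  atom 1: C, bond orders sum to 1 (valence 4) → 3 H
  atom 2: O, bond orders sum to 2 (valence 2) → 0 H
  atom 3: C, bond orders sum to 4 (valence 4) → 0 H
  atom 4: O, bond orders sum to 2 (valence 2) → 0 H
  atom 5: C, bond orders sum to 4 (valence 4) → 0 H
  atom 6: C, bond orders sum to 4 (valence 4) → 0 H
  atom 7: N, bond orders sum to 1 (valence 3) → 2 H
  atom 8: C, bond orders sum to 3 (valence 4) → 1 H
  atom 9: C, bond orders sum to 4 (valence 4) → 0 H
  atom 10: C, bond orders sum to 3 (valence 4) → 1 H
  atom 11: C, bond orders sum to 4 (valence 4) → 0 H
  atom 12: C, bond orders sum to 4 (valence 4) → 0 H
  atom 13: O, bond orders sum to 2 (valence 2) → 0 H
  atom 14: N, bond orders sum to 1 (valence 3) → 2 H
  atom 15: C, bond orders sum to 4 (valence 4) → 0 H
  atom 16: O, bond orders sum to 1 (valence 2) → 1 H
  atom 17: C, bond orders sum to 4 (valence 4) → 0 H
  atom 18: I (halogen, monovalent) → 0 H
  atom 19: C, bond orders sum to 4 (valence 4) → 0 H
  atom 20: C, bond orders sum to 4 (valence 4) → 0 H
  atom 21: C, bond orders sum to 1 (valence 4) → 3 H
Totals → C:14, H:13, I:1, N:2, O:4.

C14H13IN2O4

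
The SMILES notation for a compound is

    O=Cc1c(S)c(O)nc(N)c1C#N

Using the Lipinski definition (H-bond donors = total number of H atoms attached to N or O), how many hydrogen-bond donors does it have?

3

Donors: find every N or O and count the H atoms it carries.
  atom 1 (O): bond orders sum to 2 → 0 H
  atom 7 (O): bond orders sum to 1 → 1 H
  atom 8 (N): bond orders sum to 3 → 0 H
  atom 10 (N): bond orders sum to 1 → 2 H
  atom 13 (N): bond orders sum to 3 → 0 H
Lipinski HBD = 3.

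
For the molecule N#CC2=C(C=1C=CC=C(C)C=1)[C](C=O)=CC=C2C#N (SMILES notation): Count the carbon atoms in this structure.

16

Count every carbon token in the SMILES (each C, including those in ring-closure positions and inside branches).
Carbon count: 16.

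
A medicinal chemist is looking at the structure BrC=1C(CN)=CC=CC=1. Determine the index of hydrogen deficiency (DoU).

4

Degree of unsaturation = (number of rings) + (number of π bonds).
Ring closures in the SMILES: 1.
π bonds: 3 double bonds (each 1 DoU) → 3 DoU from unsaturation.
Total DoU = 1 + 3 = 4.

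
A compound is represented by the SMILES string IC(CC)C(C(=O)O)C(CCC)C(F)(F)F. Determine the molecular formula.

C10H16F3IO2

Walk through each heavy atom and fill implicit hydrogens from standard valence (C 4, N 3, O 2, S 2, halogen 1):
  atom 1: I (halogen, monovalent) → 0 H
  atom 2: C, bond orders sum to 3 (valence 4) → 1 H
  atom 3: C, bond orders sum to 2 (valence 4) → 2 H
  atom 4: C, bond orders sum to 1 (valence 4) → 3 H
  atom 5: C, bond orders sum to 3 (valence 4) → 1 H
  atom 6: C, bond orders sum to 4 (valence 4) → 0 H
  atom 7: O, bond orders sum to 2 (valence 2) → 0 H
  atom 8: O, bond orders sum to 1 (valence 2) → 1 H
  atom 9: C, bond orders sum to 3 (valence 4) → 1 H
  atom 10: C, bond orders sum to 2 (valence 4) → 2 H
  atom 11: C, bond orders sum to 2 (valence 4) → 2 H
  atom 12: C, bond orders sum to 1 (valence 4) → 3 H
  atom 13: C, bond orders sum to 4 (valence 4) → 0 H
  atom 14: F (halogen, monovalent) → 0 H
  atom 15: F (halogen, monovalent) → 0 H
  atom 16: F (halogen, monovalent) → 0 H
Totals → C:10, H:16, F:3, I:1, O:2.
In Hill order: C10H16F3IO2.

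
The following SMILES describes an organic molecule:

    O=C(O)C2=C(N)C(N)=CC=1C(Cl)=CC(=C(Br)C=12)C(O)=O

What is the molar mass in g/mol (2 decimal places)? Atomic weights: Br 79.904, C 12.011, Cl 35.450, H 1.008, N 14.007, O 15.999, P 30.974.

359.56 g/mol

First, the molecular formula is C12H8BrClN2O4 (counting implicit H from valence).
  Br: 1 × 79.904 = 79.904
  C: 12 × 12.011 = 144.132
  Cl: 1 × 35.450 = 35.450
  H: 8 × 1.008 = 8.064
  N: 2 × 14.007 = 28.014
  O: 4 × 15.999 = 63.996
Sum: 1×79.904 + 12×12.011 + 1×35.450 + 8×1.008 + 2×14.007 + 4×15.999 = 359.560 → 359.56 g/mol.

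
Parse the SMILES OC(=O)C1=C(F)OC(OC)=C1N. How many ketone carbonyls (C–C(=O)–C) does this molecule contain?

Scan the SMILES for the ketone motif — none present.
Groups that are present: 1 carboxylic acid, 1 ether, 1 primary amine.

0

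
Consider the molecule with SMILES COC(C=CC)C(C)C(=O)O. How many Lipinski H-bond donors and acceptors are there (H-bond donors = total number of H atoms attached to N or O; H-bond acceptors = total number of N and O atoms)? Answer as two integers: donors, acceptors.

1, 3

Donors: find every N or O and count the H atoms it carries.
  atom 2 (O): bond orders sum to 2 → 0 H
  atom 10 (O): bond orders sum to 2 → 0 H
  atom 11 (O): bond orders sum to 1 → 1 H
Lipinski HBD = 1.
Acceptors: N atoms = 0, O atoms = 3 → HBA = 3.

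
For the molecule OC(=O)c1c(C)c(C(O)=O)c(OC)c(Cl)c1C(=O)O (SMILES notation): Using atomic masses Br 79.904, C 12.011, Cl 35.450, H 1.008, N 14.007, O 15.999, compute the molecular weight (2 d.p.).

288.64 g/mol

First, the molecular formula is C11H9ClO7 (counting implicit H from valence).
  C: 11 × 12.011 = 132.121
  Cl: 1 × 35.450 = 35.450
  H: 9 × 1.008 = 9.072
  O: 7 × 15.999 = 111.993
Sum: 11×12.011 + 1×35.450 + 9×1.008 + 7×15.999 = 288.636 → 288.64 g/mol.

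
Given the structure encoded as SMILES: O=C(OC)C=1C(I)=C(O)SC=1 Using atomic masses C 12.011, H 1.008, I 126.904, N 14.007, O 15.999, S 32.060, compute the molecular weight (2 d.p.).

First, the molecular formula is C6H5IO3S (counting implicit H from valence).
  C: 6 × 12.011 = 72.066
  H: 5 × 1.008 = 5.040
  I: 1 × 126.904 = 126.904
  O: 3 × 15.999 = 47.997
  S: 1 × 32.060 = 32.060
Sum: 6×12.011 + 5×1.008 + 1×126.904 + 3×15.999 + 1×32.060 = 284.067 → 284.07 g/mol.

284.07 g/mol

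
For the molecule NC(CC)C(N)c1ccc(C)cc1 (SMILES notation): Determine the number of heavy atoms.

13

Every atom symbol written in the SMILES (organic subset) is one heavy atom; implicit H are not written.
Heavy atoms by element → C:11, N:2.
Total: 13.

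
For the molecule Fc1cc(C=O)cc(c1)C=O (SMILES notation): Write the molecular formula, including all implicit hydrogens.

Walk through each heavy atom and fill implicit hydrogens from standard valence (C 4, N 3, O 2, S 2, halogen 1); for lowercase aromatic atoms, an aromatic c carries 1 H when it has two neighbours and 0 H with three, and aromatic n carries 0 H:
  atom 1: F (halogen, monovalent) → 0 H
  atom 2: aromatic c, 3 neighbours → 0 H
  atom 3: aromatic c, 2 neighbours → 1 H
  atom 4: aromatic c, 3 neighbours → 0 H
  atom 5: C, bond orders sum to 3 (valence 4) → 1 H
  atom 6: O, bond orders sum to 2 (valence 2) → 0 H
  atom 7: aromatic c, 2 neighbours → 1 H
  atom 8: aromatic c, 3 neighbours → 0 H
  atom 9: aromatic c, 2 neighbours → 1 H
  atom 10: C, bond orders sum to 3 (valence 4) → 1 H
  atom 11: O, bond orders sum to 2 (valence 2) → 0 H
Totals → C:8, H:5, F:1, O:2.
In Hill order: C8H5FO2.

C8H5FO2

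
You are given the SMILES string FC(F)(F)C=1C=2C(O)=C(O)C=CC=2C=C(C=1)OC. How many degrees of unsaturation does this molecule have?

7

Molecular formula: C12H9F3O3.
DoU = (2C + 2 + N − H − X) / 2, where X is the halogen count and O/S are ignored.
    = (2·12 + 2 + 0 − 9 − 3) / 2 = 14 / 2 = 7.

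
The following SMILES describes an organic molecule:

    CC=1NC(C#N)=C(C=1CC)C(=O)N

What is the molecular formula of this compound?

C9H11N3O

Walk through each heavy atom and fill implicit hydrogens from standard valence (C 4, N 3, O 2, S 2, halogen 1):
  atom 1: C, bond orders sum to 1 (valence 4) → 3 H
  atom 2: C, bond orders sum to 4 (valence 4) → 0 H
  atom 3: N, bond orders sum to 2 (valence 3) → 1 H
  atom 4: C, bond orders sum to 4 (valence 4) → 0 H
  atom 5: C, bond orders sum to 4 (valence 4) → 0 H
  atom 6: N, bond orders sum to 3 (valence 3) → 0 H
  atom 7: C, bond orders sum to 4 (valence 4) → 0 H
  atom 8: C, bond orders sum to 4 (valence 4) → 0 H
  atom 9: C, bond orders sum to 2 (valence 4) → 2 H
  atom 10: C, bond orders sum to 1 (valence 4) → 3 H
  atom 11: C, bond orders sum to 4 (valence 4) → 0 H
  atom 12: O, bond orders sum to 2 (valence 2) → 0 H
  atom 13: N, bond orders sum to 1 (valence 3) → 2 H
Totals → C:9, H:11, N:3, O:1.
In Hill order: C9H11N3O.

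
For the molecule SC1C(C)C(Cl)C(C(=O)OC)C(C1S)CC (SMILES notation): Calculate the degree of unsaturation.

2

Molecular formula: C11H19ClO2S2.
DoU = (2C + 2 + N − H − X) / 2, where X is the halogen count and O/S are ignored.
    = (2·11 + 2 + 0 − 19 − 1) / 2 = 4 / 2 = 2.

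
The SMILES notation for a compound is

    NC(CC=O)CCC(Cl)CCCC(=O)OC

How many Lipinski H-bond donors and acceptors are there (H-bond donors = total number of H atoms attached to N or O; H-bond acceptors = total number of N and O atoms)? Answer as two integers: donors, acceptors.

2, 4

Donors: find every N or O and count the H atoms it carries.
  atom 1 (N): bond orders sum to 1 → 2 H
  atom 5 (O): bond orders sum to 2 → 0 H
  atom 14 (O): bond orders sum to 2 → 0 H
  atom 15 (O): bond orders sum to 2 → 0 H
Lipinski HBD = 2.
Acceptors: N atoms = 1, O atoms = 3 → HBA = 4.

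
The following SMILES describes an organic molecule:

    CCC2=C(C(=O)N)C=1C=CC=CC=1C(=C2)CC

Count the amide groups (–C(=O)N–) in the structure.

The amide motif appears at heavy-atom position 5 in the SMILES.
Amide count: 1.

1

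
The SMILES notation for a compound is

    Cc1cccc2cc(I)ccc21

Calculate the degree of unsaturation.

7

Molecular formula: C11H9I.
DoU = (2C + 2 + N − H − X) / 2, where X is the halogen count and O/S are ignored.
    = (2·11 + 2 + 0 − 9 − 1) / 2 = 14 / 2 = 7.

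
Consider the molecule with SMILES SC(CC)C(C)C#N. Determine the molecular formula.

Walk through each heavy atom and fill implicit hydrogens from standard valence (C 4, N 3, O 2, S 2, halogen 1):
  atom 1: S, bond orders sum to 1 (valence 2) → 1 H
  atom 2: C, bond orders sum to 3 (valence 4) → 1 H
  atom 3: C, bond orders sum to 2 (valence 4) → 2 H
  atom 4: C, bond orders sum to 1 (valence 4) → 3 H
  atom 5: C, bond orders sum to 3 (valence 4) → 1 H
  atom 6: C, bond orders sum to 1 (valence 4) → 3 H
  atom 7: C, bond orders sum to 4 (valence 4) → 0 H
  atom 8: N, bond orders sum to 3 (valence 3) → 0 H
Totals → C:6, H:11, N:1, S:1.

C6H11NS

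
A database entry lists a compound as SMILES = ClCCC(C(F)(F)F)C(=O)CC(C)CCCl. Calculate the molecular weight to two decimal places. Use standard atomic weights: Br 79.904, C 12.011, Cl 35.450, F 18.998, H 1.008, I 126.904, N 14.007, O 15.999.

279.12 g/mol

First, the molecular formula is C10H15Cl2F3O (counting implicit H from valence).
  C: 10 × 12.011 = 120.110
  Cl: 2 × 35.450 = 70.900
  F: 3 × 18.998 = 56.994
  H: 15 × 1.008 = 15.120
  O: 1 × 15.999 = 15.999
Sum: 10×12.011 + 2×35.450 + 3×18.998 + 15×1.008 + 1×15.999 = 279.123 → 279.12 g/mol.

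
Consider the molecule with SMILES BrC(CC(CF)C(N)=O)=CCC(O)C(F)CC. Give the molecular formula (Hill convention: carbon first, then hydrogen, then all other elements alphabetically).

Walk through each heavy atom and fill implicit hydrogens from standard valence (C 4, N 3, O 2, S 2, halogen 1):
  atom 1: Br (halogen, monovalent) → 0 H
  atom 2: C, bond orders sum to 4 (valence 4) → 0 H
  atom 3: C, bond orders sum to 2 (valence 4) → 2 H
  atom 4: C, bond orders sum to 3 (valence 4) → 1 H
  atom 5: C, bond orders sum to 2 (valence 4) → 2 H
  atom 6: F (halogen, monovalent) → 0 H
  atom 7: C, bond orders sum to 4 (valence 4) → 0 H
  atom 8: N, bond orders sum to 1 (valence 3) → 2 H
  atom 9: O, bond orders sum to 2 (valence 2) → 0 H
  atom 10: C, bond orders sum to 3 (valence 4) → 1 H
  atom 11: C, bond orders sum to 2 (valence 4) → 2 H
  atom 12: C, bond orders sum to 3 (valence 4) → 1 H
  atom 13: O, bond orders sum to 1 (valence 2) → 1 H
  atom 14: C, bond orders sum to 3 (valence 4) → 1 H
  atom 15: F (halogen, monovalent) → 0 H
  atom 16: C, bond orders sum to 2 (valence 4) → 2 H
  atom 17: C, bond orders sum to 1 (valence 4) → 3 H
Totals → C:11, H:18, Br:1, F:2, N:1, O:2.
In Hill order: C11H18BrF2NO2.

C11H18BrF2NO2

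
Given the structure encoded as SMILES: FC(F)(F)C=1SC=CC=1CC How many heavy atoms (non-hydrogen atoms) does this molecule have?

Every atom symbol written in the SMILES (organic subset) is one heavy atom; implicit H are not written.
Heavy atoms by element → C:7, F:3, S:1.
Total: 11.

11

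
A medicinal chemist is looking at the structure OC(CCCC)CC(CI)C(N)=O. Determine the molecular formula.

Walk through each heavy atom and fill implicit hydrogens from standard valence (C 4, N 3, O 2, S 2, halogen 1):
  atom 1: O, bond orders sum to 1 (valence 2) → 1 H
  atom 2: C, bond orders sum to 3 (valence 4) → 1 H
  atom 3: C, bond orders sum to 2 (valence 4) → 2 H
  atom 4: C, bond orders sum to 2 (valence 4) → 2 H
  atom 5: C, bond orders sum to 2 (valence 4) → 2 H
  atom 6: C, bond orders sum to 1 (valence 4) → 3 H
  atom 7: C, bond orders sum to 2 (valence 4) → 2 H
  atom 8: C, bond orders sum to 3 (valence 4) → 1 H
  atom 9: C, bond orders sum to 2 (valence 4) → 2 H
  atom 10: I (halogen, monovalent) → 0 H
  atom 11: C, bond orders sum to 4 (valence 4) → 0 H
  atom 12: N, bond orders sum to 1 (valence 3) → 2 H
  atom 13: O, bond orders sum to 2 (valence 2) → 0 H
Totals → C:9, H:18, I:1, N:1, O:2.

C9H18INO2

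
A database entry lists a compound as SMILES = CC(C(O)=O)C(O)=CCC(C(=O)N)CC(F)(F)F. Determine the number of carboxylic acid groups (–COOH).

The carboxylic acid motif appears at heavy-atom position 3 in the SMILES.
Other groups present: 1 alkene, 1 amide, 1 hydroxyl.
Carboxylic acid count: 1.

1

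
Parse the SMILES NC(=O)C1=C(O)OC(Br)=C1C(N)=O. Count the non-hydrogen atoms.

13

Every atom symbol written in the SMILES (organic subset) is one heavy atom; implicit H are not written.
Heavy atoms by element → Br:1, C:6, N:2, O:4.
Total: 13.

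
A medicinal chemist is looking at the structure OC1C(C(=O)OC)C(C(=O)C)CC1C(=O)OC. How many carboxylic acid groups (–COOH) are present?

0

Scan the SMILES for the carboxylic acid motif — none present.
Groups that are present: 2 ester, 1 hydroxyl, 1 ketone.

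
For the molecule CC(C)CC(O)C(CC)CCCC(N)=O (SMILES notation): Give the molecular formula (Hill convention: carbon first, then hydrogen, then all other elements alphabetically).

Walk through each heavy atom and fill implicit hydrogens from standard valence (C 4, N 3, O 2, S 2, halogen 1):
  atom 1: C, bond orders sum to 1 (valence 4) → 3 H
  atom 2: C, bond orders sum to 3 (valence 4) → 1 H
  atom 3: C, bond orders sum to 1 (valence 4) → 3 H
  atom 4: C, bond orders sum to 2 (valence 4) → 2 H
  atom 5: C, bond orders sum to 3 (valence 4) → 1 H
  atom 6: O, bond orders sum to 1 (valence 2) → 1 H
  atom 7: C, bond orders sum to 3 (valence 4) → 1 H
  atom 8: C, bond orders sum to 2 (valence 4) → 2 H
  atom 9: C, bond orders sum to 1 (valence 4) → 3 H
  atom 10: C, bond orders sum to 2 (valence 4) → 2 H
  atom 11: C, bond orders sum to 2 (valence 4) → 2 H
  atom 12: C, bond orders sum to 2 (valence 4) → 2 H
  atom 13: C, bond orders sum to 4 (valence 4) → 0 H
  atom 14: N, bond orders sum to 1 (valence 3) → 2 H
  atom 15: O, bond orders sum to 2 (valence 2) → 0 H
Totals → C:12, H:25, N:1, O:2.

C12H25NO2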